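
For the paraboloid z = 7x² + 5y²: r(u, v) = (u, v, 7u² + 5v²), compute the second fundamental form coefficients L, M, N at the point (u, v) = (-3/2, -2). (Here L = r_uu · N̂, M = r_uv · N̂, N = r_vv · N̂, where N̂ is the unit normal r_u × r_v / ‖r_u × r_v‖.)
L = 7*sqrt(842)/421;  M = 0;  N = 5*sqrt(842)/421

Compute the unit normal N̂(u, v) = (-14*u/sqrt(196*u^2 + 100*v^2 + 1), -10*v/sqrt(196*u^2 + 100*v^2 + 1), 1/sqrt(196*u^2 + 100*v^2 + 1)), and the second partials r_uu, r_uv, r_vv. Take dot products:
  L(u, v) = r_uu · N̂ = 14/sqrt(196*u^2 + 100*v^2 + 1),
  M(u, v) = r_uv · N̂ = 0,
  N(u, v) = r_vv · N̂ = 10/sqrt(196*u^2 + 100*v^2 + 1).
Evaluating at (u, v) = (-3/2, -2):
  L = 7*sqrt(842)/421, M = 0, N = 5*sqrt(842)/421.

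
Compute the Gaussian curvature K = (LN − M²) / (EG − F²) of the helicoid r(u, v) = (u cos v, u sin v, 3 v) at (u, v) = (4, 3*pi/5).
K = -9/625

Coefficients of the first fundamental form: E = 1, F = 0, G = u^2 + 9.
Coefficients of the second fundamental form: L = 0, M = -3/sqrt(u^2 + 9), N = 0.
Assemble K = (LN − M²)/(EG − F²) = -9/(u^2 + 9)^2. At (u, v) = (4, 3*pi/5): K = -9/625.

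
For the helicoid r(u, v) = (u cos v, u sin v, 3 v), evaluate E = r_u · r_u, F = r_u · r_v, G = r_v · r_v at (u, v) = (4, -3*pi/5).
E = 1;  F = 0;  G = 25

Partials: r_u = (cos(v), sin(v), 0), r_v = (-u*sin(v), u*cos(v), 3). As functions of (u, v):
  E = r_u · r_u = 1,
  F = r_u · r_v = 0,
  G = r_v · r_v = u^2 + 9.
Evaluating at (u, v) = (4, -3*pi/5): E = 1, F = 0, G = 25.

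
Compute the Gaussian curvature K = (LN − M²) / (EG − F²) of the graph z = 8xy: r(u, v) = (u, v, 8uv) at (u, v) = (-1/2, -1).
K = -64/6561

Coefficients of the first fundamental form: E = 64*v^2 + 1, F = 64*u*v, G = 64*u^2 + 1.
Coefficients of the second fundamental form: L = 0, M = 8/sqrt(64*u^2 + 64*v^2 + 1), N = 0.
Assemble K = (LN − M²)/(EG − F²) = -64/(4096*u^4 + 8192*u^2*v^2 + 128*u^2 + 4096*v^4 + 128*v^2 + 1). At (u, v) = (-1/2, -1): K = -64/6561.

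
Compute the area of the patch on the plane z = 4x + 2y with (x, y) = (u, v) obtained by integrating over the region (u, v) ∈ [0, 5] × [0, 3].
Area = 15*sqrt(21)

Area = ∫∫ √(EG − F²) du dv with √(EG − F²) = sqrt(21). Integrating over [0, 5] × [0, 3] gives 15*sqrt(21).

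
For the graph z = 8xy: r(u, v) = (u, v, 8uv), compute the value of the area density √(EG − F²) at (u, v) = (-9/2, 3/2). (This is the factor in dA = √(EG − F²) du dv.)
√(EG − F²)|_{(-9/2, 3/2)} = sqrt(1441)

E = 64*v^2 + 1, F = 64*u*v, G = 64*u^2 + 1, so EG − F² = 64*u^2 + 64*v^2 + 1. Taking the positive square root: √(EG − F²) = sqrt(64*u^2 + 64*v^2 + 1). At (u, v) = (-9/2, 3/2): sqrt(1441).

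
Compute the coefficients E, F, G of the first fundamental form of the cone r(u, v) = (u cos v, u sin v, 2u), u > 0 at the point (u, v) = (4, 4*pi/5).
E = 5;  F = 0;  G = 16

Partials: r_u = (cos(v), sin(v), 2), r_v = (-u*sin(v), u*cos(v), 0). As functions of (u, v):
  E = r_u · r_u = 5,
  F = r_u · r_v = 0,
  G = r_v · r_v = u^2.
Evaluating at (u, v) = (4, 4*pi/5): E = 5, F = 0, G = 16.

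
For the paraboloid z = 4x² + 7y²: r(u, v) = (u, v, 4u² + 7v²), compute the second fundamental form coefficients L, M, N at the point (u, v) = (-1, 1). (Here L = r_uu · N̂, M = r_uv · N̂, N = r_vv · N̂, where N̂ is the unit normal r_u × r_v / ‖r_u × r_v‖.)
L = 8*sqrt(29)/87;  M = 0;  N = 14*sqrt(29)/87

Compute the unit normal N̂(u, v) = (-8*u/sqrt(64*u^2 + 196*v^2 + 1), -14*v/sqrt(64*u^2 + 196*v^2 + 1), 1/sqrt(64*u^2 + 196*v^2 + 1)), and the second partials r_uu, r_uv, r_vv. Take dot products:
  L(u, v) = r_uu · N̂ = 8/sqrt(64*u^2 + 196*v^2 + 1),
  M(u, v) = r_uv · N̂ = 0,
  N(u, v) = r_vv · N̂ = 14/sqrt(64*u^2 + 196*v^2 + 1).
Evaluating at (u, v) = (-1, 1):
  L = 8*sqrt(29)/87, M = 0, N = 14*sqrt(29)/87.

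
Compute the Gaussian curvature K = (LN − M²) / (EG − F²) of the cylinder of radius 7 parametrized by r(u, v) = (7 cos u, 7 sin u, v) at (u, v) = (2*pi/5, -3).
K = 0

Coefficients of the first fundamental form: E = 49, F = 0, G = 1.
Coefficients of the second fundamental form: L = -7, M = 0, N = 0.
Assemble K = (LN − M²)/(EG − F²) = 0. At (u, v) = (2*pi/5, -3): K = 0.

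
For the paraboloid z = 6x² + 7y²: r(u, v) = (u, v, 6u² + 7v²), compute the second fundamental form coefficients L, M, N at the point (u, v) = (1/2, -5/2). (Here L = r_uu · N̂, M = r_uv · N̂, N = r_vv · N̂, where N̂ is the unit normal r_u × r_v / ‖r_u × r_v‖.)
L = 6*sqrt(1262)/631;  M = 0;  N = 7*sqrt(1262)/631

Compute the unit normal N̂(u, v) = (-12*u/sqrt(144*u^2 + 196*v^2 + 1), -14*v/sqrt(144*u^2 + 196*v^2 + 1), 1/sqrt(144*u^2 + 196*v^2 + 1)), and the second partials r_uu, r_uv, r_vv. Take dot products:
  L(u, v) = r_uu · N̂ = 12/sqrt(144*u^2 + 196*v^2 + 1),
  M(u, v) = r_uv · N̂ = 0,
  N(u, v) = r_vv · N̂ = 14/sqrt(144*u^2 + 196*v^2 + 1).
Evaluating at (u, v) = (1/2, -5/2):
  L = 6*sqrt(1262)/631, M = 0, N = 7*sqrt(1262)/631.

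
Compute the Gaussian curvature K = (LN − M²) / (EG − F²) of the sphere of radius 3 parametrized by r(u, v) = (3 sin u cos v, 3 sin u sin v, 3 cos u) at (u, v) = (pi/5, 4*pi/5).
K = 1/9

Coefficients of the first fundamental form: E = 9, F = 0, G = 9*sin(u)^2.
Coefficients of the second fundamental form: L = -3*sin(u)/Abs(sin(u)), M = 0, N = -3*sin(u)^3/Abs(sin(u)).
Assemble K = (LN − M²)/(EG − F²) = 1/9. At (u, v) = (pi/5, 4*pi/5): K = 1/9.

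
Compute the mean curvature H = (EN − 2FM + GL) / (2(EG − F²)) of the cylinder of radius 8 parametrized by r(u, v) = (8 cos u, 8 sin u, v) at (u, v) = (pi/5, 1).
H = -1/16

With E = 64, F = 0, G = 1, L = -8, M = 0, N = 0, assemble
  H = (EN − 2FM + GL) / (2(EG − F²)) = -1/16.
At (u, v) = (pi/5, 1): H = -1/16.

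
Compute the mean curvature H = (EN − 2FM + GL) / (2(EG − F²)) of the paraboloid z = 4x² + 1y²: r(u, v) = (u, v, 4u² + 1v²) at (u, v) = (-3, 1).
H = 597*sqrt(581)/337561

With E = 64*u^2 + 1, F = 16*u*v, G = 4*v^2 + 1, L = 8/sqrt(64*u^2 + 4*v^2 + 1), M = 0, N = 2/sqrt(64*u^2 + 4*v^2 + 1), assemble
  H = (EN − 2FM + GL) / (2(EG − F²)) = (64*u^2 + 16*v^2 + 5)/(64*u^2 + 4*v^2 + 1)^(3/2).
At (u, v) = (-3, 1): H = 597*sqrt(581)/337561.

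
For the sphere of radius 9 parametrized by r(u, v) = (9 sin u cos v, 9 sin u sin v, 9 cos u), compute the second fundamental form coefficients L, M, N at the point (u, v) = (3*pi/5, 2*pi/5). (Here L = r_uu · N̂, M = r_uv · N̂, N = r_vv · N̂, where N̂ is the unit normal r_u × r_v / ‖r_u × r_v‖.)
L = -9;  M = 0;  N = -45/8 - 9*sqrt(5)/8

Compute the unit normal N̂(u, v) = (sin(u)^2*cos(v)/Abs(sin(u)), sin(u)^2*sin(v)/Abs(sin(u)), sin(2*u)/(2*Abs(sin(u)))), and the second partials r_uu, r_uv, r_vv. Take dot products:
  L(u, v) = r_uu · N̂ = -9*sin(u)/Abs(sin(u)),
  M(u, v) = r_uv · N̂ = 0,
  N(u, v) = r_vv · N̂ = -9*sin(u)^3/Abs(sin(u)).
Evaluating at (u, v) = (3*pi/5, 2*pi/5):
  L = -9, M = 0, N = -45/8 - 9*sqrt(5)/8.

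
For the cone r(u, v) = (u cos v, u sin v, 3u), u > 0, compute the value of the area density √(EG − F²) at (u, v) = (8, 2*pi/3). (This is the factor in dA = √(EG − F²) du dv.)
√(EG − F²)|_{(8, 2*pi/3)} = 8*sqrt(10)

E = 10, F = 0, G = u^2, so EG − F² = 10*u^2. Taking the positive square root: √(EG − F²) = sqrt(10)*Abs(u). At (u, v) = (8, 2*pi/3): 8*sqrt(10).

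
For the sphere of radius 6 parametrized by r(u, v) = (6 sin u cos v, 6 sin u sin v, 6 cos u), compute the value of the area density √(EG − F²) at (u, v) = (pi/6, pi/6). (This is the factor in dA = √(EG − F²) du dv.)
√(EG − F²)|_{(pi/6, pi/6)} = 18

E = 36, F = 0, G = 36*sin(u)^2, so EG − F² = 1296*sin(u)^2. Taking the positive square root: √(EG − F²) = 36*Abs(sin(u)). At (u, v) = (pi/6, pi/6): 18.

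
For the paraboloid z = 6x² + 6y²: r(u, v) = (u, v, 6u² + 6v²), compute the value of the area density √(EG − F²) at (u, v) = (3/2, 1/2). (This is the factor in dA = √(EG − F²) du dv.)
√(EG − F²)|_{(3/2, 1/2)} = 19

E = 144*u^2 + 1, F = 144*u*v, G = 144*v^2 + 1, so EG − F² = 144*u^2 + 144*v^2 + 1. Taking the positive square root: √(EG − F²) = sqrt(144*u^2 + 144*v^2 + 1). At (u, v) = (3/2, 1/2): 19.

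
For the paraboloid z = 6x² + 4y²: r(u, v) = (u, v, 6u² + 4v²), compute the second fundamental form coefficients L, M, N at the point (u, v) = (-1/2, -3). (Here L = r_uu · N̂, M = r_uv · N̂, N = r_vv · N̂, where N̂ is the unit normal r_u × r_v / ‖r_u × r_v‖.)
L = 12*sqrt(613)/613;  M = 0;  N = 8*sqrt(613)/613

Compute the unit normal N̂(u, v) = (-12*u/sqrt(144*u^2 + 64*v^2 + 1), -8*v/sqrt(144*u^2 + 64*v^2 + 1), 1/sqrt(144*u^2 + 64*v^2 + 1)), and the second partials r_uu, r_uv, r_vv. Take dot products:
  L(u, v) = r_uu · N̂ = 12/sqrt(144*u^2 + 64*v^2 + 1),
  M(u, v) = r_uv · N̂ = 0,
  N(u, v) = r_vv · N̂ = 8/sqrt(144*u^2 + 64*v^2 + 1).
Evaluating at (u, v) = (-1/2, -3):
  L = 12*sqrt(613)/613, M = 0, N = 8*sqrt(613)/613.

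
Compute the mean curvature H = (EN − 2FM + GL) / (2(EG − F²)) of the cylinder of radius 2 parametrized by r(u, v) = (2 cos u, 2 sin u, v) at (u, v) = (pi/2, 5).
H = -1/4

With E = 4, F = 0, G = 1, L = -2, M = 0, N = 0, assemble
  H = (EN − 2FM + GL) / (2(EG − F²)) = -1/4.
At (u, v) = (pi/2, 5): H = -1/4.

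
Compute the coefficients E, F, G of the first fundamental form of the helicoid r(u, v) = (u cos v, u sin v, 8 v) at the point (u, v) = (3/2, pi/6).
E = 1;  F = 0;  G = 265/4

Partials: r_u = (cos(v), sin(v), 0), r_v = (-u*sin(v), u*cos(v), 8). As functions of (u, v):
  E = r_u · r_u = 1,
  F = r_u · r_v = 0,
  G = r_v · r_v = u^2 + 64.
Evaluating at (u, v) = (3/2, pi/6): E = 1, F = 0, G = 265/4.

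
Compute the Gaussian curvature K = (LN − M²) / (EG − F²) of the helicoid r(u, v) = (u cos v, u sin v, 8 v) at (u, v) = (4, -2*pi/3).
K = -1/100

Coefficients of the first fundamental form: E = 1, F = 0, G = u^2 + 64.
Coefficients of the second fundamental form: L = 0, M = -8/sqrt(u^2 + 64), N = 0.
Assemble K = (LN − M²)/(EG − F²) = -64/(u^2 + 64)^2. At (u, v) = (4, -2*pi/3): K = -1/100.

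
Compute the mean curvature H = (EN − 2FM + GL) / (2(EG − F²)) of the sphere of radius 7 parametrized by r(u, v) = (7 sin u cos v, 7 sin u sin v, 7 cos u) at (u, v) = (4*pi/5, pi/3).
H = -1/7

With E = 49, F = 0, G = 49*sin(u)^2, L = -7*sin(u)/Abs(sin(u)), M = 0, N = -7*sin(u)^3/Abs(sin(u)), assemble
  H = (EN − 2FM + GL) / (2(EG − F²)) = -sin(u)/(7*Abs(sin(u))).
At (u, v) = (4*pi/5, pi/3): H = -1/7.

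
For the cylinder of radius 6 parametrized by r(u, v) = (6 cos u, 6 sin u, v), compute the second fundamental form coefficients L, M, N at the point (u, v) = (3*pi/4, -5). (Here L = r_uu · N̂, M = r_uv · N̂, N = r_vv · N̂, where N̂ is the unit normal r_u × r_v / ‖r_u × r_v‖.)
L = -6;  M = 0;  N = 0

Compute the unit normal N̂(u, v) = (cos(u), sin(u), 0), and the second partials r_uu, r_uv, r_vv. Take dot products:
  L(u, v) = r_uu · N̂ = -6,
  M(u, v) = r_uv · N̂ = 0,
  N(u, v) = r_vv · N̂ = 0.
Evaluating at (u, v) = (3*pi/4, -5):
  L = -6, M = 0, N = 0.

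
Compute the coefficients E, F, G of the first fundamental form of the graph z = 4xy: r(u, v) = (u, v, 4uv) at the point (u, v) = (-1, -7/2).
E = 197;  F = 56;  G = 17

Partials: r_u = (1, 0, 4*v), r_v = (0, 1, 4*u). As functions of (u, v):
  E = r_u · r_u = 16*v^2 + 1,
  F = r_u · r_v = 16*u*v,
  G = r_v · r_v = 16*u^2 + 1.
Evaluating at (u, v) = (-1, -7/2): E = 197, F = 56, G = 17.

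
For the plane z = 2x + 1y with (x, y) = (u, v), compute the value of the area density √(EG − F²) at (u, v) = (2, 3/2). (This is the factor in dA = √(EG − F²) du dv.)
√(EG − F²)|_{(2, 3/2)} = sqrt(6)

E = 5, F = 2, G = 2, so EG − F² = 6. Taking the positive square root: √(EG − F²) = sqrt(6). At (u, v) = (2, 3/2): sqrt(6).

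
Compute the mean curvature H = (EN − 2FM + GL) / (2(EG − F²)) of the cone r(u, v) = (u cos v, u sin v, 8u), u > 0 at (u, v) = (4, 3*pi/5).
H = sqrt(65)/65

With E = 65, F = 0, G = u^2, L = 0, M = 0, N = 8*sqrt(65)*u^2/(65*Abs(u)), assemble
  H = (EN − 2FM + GL) / (2(EG − F²)) = 4*sqrt(65)/(65*Abs(u)).
At (u, v) = (4, 3*pi/5): H = sqrt(65)/65.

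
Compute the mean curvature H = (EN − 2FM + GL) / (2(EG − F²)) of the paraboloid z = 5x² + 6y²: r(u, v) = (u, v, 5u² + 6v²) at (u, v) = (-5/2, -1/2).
H = 3941*sqrt(662)/438244

With E = 100*u^2 + 1, F = 120*u*v, G = 144*v^2 + 1, L = 10/sqrt(100*u^2 + 144*v^2 + 1), M = 0, N = 12/sqrt(100*u^2 + 144*v^2 + 1), assemble
  H = (EN − 2FM + GL) / (2(EG − F²)) = (600*u^2 + 720*v^2 + 11)/(100*u^2 + 144*v^2 + 1)^(3/2).
At (u, v) = (-5/2, -1/2): H = 3941*sqrt(662)/438244.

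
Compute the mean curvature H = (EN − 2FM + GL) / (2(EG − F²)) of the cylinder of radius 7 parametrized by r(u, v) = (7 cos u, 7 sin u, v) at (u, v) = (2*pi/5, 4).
H = -1/14

With E = 49, F = 0, G = 1, L = -7, M = 0, N = 0, assemble
  H = (EN − 2FM + GL) / (2(EG − F²)) = -1/14.
At (u, v) = (2*pi/5, 4): H = -1/14.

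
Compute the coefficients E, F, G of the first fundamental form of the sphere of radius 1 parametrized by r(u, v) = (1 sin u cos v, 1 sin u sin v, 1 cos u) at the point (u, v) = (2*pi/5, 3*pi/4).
E = 1;  F = 0;  G = sqrt(5)/8 + 5/8

Partials: r_u = (cos(u)*cos(v), sin(v)*cos(u), -sin(u)), r_v = (-sin(u)*sin(v), sin(u)*cos(v), 0). As functions of (u, v):
  E = r_u · r_u = 1,
  F = r_u · r_v = 0,
  G = r_v · r_v = sin(u)^2.
Evaluating at (u, v) = (2*pi/5, 3*pi/4): E = 1, F = 0, G = sqrt(5)/8 + 5/8.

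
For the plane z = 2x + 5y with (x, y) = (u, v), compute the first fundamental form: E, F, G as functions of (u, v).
E = 5;  F = 10;  G = 26

Compute partials: r_u = (1, 0, 2), r_v = (0, 1, 5). Then
  E = r_u · r_u = 5,
  F = r_u · r_v = 10,
  G = r_v · r_v = 26.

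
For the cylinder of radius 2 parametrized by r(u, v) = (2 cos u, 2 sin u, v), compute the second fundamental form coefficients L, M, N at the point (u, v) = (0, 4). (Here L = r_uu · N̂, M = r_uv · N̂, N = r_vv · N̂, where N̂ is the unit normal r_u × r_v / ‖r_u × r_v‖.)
L = -2;  M = 0;  N = 0

Compute the unit normal N̂(u, v) = (cos(u), sin(u), 0), and the second partials r_uu, r_uv, r_vv. Take dot products:
  L(u, v) = r_uu · N̂ = -2,
  M(u, v) = r_uv · N̂ = 0,
  N(u, v) = r_vv · N̂ = 0.
Evaluating at (u, v) = (0, 4):
  L = -2, M = 0, N = 0.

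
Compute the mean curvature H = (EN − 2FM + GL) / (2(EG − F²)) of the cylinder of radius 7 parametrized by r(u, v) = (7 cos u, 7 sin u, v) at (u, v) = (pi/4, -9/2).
H = -1/14

With E = 49, F = 0, G = 1, L = -7, M = 0, N = 0, assemble
  H = (EN − 2FM + GL) / (2(EG − F²)) = -1/14.
At (u, v) = (pi/4, -9/2): H = -1/14.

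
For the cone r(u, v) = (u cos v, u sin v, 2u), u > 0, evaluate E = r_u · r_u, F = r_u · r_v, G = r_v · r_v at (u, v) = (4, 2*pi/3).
E = 5;  F = 0;  G = 16

Partials: r_u = (cos(v), sin(v), 2), r_v = (-u*sin(v), u*cos(v), 0). As functions of (u, v):
  E = r_u · r_u = 5,
  F = r_u · r_v = 0,
  G = r_v · r_v = u^2.
Evaluating at (u, v) = (4, 2*pi/3): E = 5, F = 0, G = 16.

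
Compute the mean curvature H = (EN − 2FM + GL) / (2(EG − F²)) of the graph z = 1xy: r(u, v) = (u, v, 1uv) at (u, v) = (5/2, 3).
H = -12*sqrt(65)/845

With E = v^2 + 1, F = u*v, G = u^2 + 1, L = 0, M = 1/sqrt(u^2 + v^2 + 1), N = 0, assemble
  H = (EN − 2FM + GL) / (2(EG − F²)) = -u*v/(u^2 + v^2 + 1)^(3/2).
At (u, v) = (5/2, 3): H = -12*sqrt(65)/845.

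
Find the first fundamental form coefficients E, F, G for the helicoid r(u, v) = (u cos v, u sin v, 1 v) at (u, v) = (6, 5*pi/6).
E = 1;  F = 0;  G = 37

Partials: r_u = (cos(v), sin(v), 0), r_v = (-u*sin(v), u*cos(v), 1). As functions of (u, v):
  E = r_u · r_u = 1,
  F = r_u · r_v = 0,
  G = r_v · r_v = u^2 + 1.
Evaluating at (u, v) = (6, 5*pi/6): E = 1, F = 0, G = 37.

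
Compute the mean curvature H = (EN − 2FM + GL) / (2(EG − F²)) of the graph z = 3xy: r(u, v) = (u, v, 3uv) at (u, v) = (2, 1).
H = -27*sqrt(46)/1058

With E = 9*v^2 + 1, F = 9*u*v, G = 9*u^2 + 1, L = 0, M = 3/sqrt(9*u^2 + 9*v^2 + 1), N = 0, assemble
  H = (EN − 2FM + GL) / (2(EG − F²)) = -27*u*v/(9*u^2 + 9*v^2 + 1)^(3/2).
At (u, v) = (2, 1): H = -27*sqrt(46)/1058.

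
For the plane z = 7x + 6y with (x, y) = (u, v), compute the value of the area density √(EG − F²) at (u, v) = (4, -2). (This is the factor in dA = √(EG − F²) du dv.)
√(EG − F²)|_{(4, -2)} = sqrt(86)

E = 50, F = 42, G = 37, so EG − F² = 86. Taking the positive square root: √(EG − F²) = sqrt(86). At (u, v) = (4, -2): sqrt(86).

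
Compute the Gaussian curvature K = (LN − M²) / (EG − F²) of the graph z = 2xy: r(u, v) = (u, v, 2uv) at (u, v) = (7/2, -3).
K = -1/1849

Coefficients of the first fundamental form: E = 4*v^2 + 1, F = 4*u*v, G = 4*u^2 + 1.
Coefficients of the second fundamental form: L = 0, M = 2/sqrt(4*u^2 + 4*v^2 + 1), N = 0.
Assemble K = (LN − M²)/(EG − F²) = -4/(16*u^4 + 32*u^2*v^2 + 8*u^2 + 16*v^4 + 8*v^2 + 1). At (u, v) = (7/2, -3): K = -1/1849.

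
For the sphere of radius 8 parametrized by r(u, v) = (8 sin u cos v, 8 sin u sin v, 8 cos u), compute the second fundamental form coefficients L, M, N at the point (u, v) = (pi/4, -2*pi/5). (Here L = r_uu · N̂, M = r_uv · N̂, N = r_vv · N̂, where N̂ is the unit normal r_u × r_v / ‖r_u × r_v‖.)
L = -8;  M = 0;  N = -4

Compute the unit normal N̂(u, v) = (sin(u)^2*cos(v)/Abs(sin(u)), sin(u)^2*sin(v)/Abs(sin(u)), sin(2*u)/(2*Abs(sin(u)))), and the second partials r_uu, r_uv, r_vv. Take dot products:
  L(u, v) = r_uu · N̂ = -8*sin(u)/Abs(sin(u)),
  M(u, v) = r_uv · N̂ = 0,
  N(u, v) = r_vv · N̂ = -8*sin(u)^3/Abs(sin(u)).
Evaluating at (u, v) = (pi/4, -2*pi/5):
  L = -8, M = 0, N = -4.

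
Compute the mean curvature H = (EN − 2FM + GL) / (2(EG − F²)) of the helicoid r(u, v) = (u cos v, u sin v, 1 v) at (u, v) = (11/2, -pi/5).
H = 0

With E = 1, F = 0, G = u^2 + 1, L = 0, M = -1/sqrt(u^2 + 1), N = 0, assemble
  H = (EN − 2FM + GL) / (2(EG − F²)) = 0.
At (u, v) = (11/2, -pi/5): H = 0.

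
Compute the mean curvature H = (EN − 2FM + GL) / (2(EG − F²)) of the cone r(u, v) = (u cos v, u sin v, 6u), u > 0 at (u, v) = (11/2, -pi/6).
H = 6*sqrt(37)/407

With E = 37, F = 0, G = u^2, L = 0, M = 0, N = 6*sqrt(37)*u^2/(37*Abs(u)), assemble
  H = (EN − 2FM + GL) / (2(EG − F²)) = 3*sqrt(37)/(37*Abs(u)).
At (u, v) = (11/2, -pi/6): H = 6*sqrt(37)/407.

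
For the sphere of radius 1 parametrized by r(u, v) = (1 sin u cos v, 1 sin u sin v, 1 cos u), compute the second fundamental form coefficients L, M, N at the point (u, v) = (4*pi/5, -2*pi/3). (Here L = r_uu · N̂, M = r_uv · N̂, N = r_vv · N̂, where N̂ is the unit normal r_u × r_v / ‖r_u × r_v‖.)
L = -1;  M = 0;  N = -5/8 + sqrt(5)/8

Compute the unit normal N̂(u, v) = (sin(u)^2*cos(v)/Abs(sin(u)), sin(u)^2*sin(v)/Abs(sin(u)), sin(2*u)/(2*Abs(sin(u)))), and the second partials r_uu, r_uv, r_vv. Take dot products:
  L(u, v) = r_uu · N̂ = -sin(u)/Abs(sin(u)),
  M(u, v) = r_uv · N̂ = 0,
  N(u, v) = r_vv · N̂ = -sin(u)^3/Abs(sin(u)).
Evaluating at (u, v) = (4*pi/5, -2*pi/3):
  L = -1, M = 0, N = -5/8 + sqrt(5)/8.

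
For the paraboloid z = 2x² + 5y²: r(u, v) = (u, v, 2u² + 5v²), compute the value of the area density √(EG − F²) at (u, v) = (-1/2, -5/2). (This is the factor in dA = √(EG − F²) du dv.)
√(EG − F²)|_{(-1/2, -5/2)} = 3*sqrt(70)

E = 16*u^2 + 1, F = 40*u*v, G = 100*v^2 + 1, so EG − F² = 16*u^2 + 100*v^2 + 1. Taking the positive square root: √(EG − F²) = sqrt(16*u^2 + 100*v^2 + 1). At (u, v) = (-1/2, -5/2): 3*sqrt(70).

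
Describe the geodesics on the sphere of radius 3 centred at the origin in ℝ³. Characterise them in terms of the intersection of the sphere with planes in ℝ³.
Geodesics on the sphere of radius 3 are great circles — circles of radius 3 obtained as the intersection of the sphere with planes through the origin (the centre of the sphere).

A curve α(t) of nonzero constant speed on the sphere of radius 3 is a geodesic iff its acceleration α̈ is everywhere normal to the surface, i.e. parallel to the radial vector α(t). Then d/dt(α × α̇) = α̇ × α̇ + α × α̈ = 0, so α × α̇ is a constant vector n ≠ 0 and α(t) · n = 0 for all t: α lies in the plane through the origin with normal n. The intersection of that plane with the sphere is a circle of radius 3 (a great circle). Conversely, a great circle traversed at constant speed has centripetal acceleration pointing at the origin, hence normal to the sphere, so every great circle is a geodesic.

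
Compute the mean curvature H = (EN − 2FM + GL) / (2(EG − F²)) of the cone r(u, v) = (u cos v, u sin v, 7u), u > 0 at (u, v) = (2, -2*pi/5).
H = 7*sqrt(2)/40

With E = 50, F = 0, G = u^2, L = 0, M = 0, N = 7*sqrt(2)*u^2/(10*Abs(u)), assemble
  H = (EN − 2FM + GL) / (2(EG − F²)) = 7*sqrt(2)/(20*Abs(u)).
At (u, v) = (2, -2*pi/5): H = 7*sqrt(2)/40.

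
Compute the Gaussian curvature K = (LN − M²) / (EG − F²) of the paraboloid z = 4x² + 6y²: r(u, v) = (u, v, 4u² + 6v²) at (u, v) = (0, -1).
K = 96/21025

Coefficients of the first fundamental form: E = 64*u^2 + 1, F = 96*u*v, G = 144*v^2 + 1.
Coefficients of the second fundamental form: L = 8/sqrt(64*u^2 + 144*v^2 + 1), M = 0, N = 12/sqrt(64*u^2 + 144*v^2 + 1).
Assemble K = (LN − M²)/(EG − F²) = 96/(4096*u^4 + 18432*u^2*v^2 + 128*u^2 + 20736*v^4 + 288*v^2 + 1). At (u, v) = (0, -1): K = 96/21025.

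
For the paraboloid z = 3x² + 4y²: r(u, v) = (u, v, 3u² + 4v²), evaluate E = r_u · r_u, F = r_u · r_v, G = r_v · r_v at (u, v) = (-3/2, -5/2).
E = 82;  F = 180;  G = 401

Partials: r_u = (1, 0, 6*u), r_v = (0, 1, 8*v). As functions of (u, v):
  E = r_u · r_u = 36*u^2 + 1,
  F = r_u · r_v = 48*u*v,
  G = r_v · r_v = 64*v^2 + 1.
Evaluating at (u, v) = (-3/2, -5/2): E = 82, F = 180, G = 401.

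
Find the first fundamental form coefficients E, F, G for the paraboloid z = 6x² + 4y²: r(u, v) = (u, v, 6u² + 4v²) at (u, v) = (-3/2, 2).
E = 325;  F = -288;  G = 257

Partials: r_u = (1, 0, 12*u), r_v = (0, 1, 8*v). As functions of (u, v):
  E = r_u · r_u = 144*u^2 + 1,
  F = r_u · r_v = 96*u*v,
  G = r_v · r_v = 64*v^2 + 1.
Evaluating at (u, v) = (-3/2, 2): E = 325, F = -288, G = 257.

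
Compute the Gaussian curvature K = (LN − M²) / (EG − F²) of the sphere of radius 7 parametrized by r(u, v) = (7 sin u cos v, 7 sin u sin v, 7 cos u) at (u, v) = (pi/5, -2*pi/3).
K = 1/49

Coefficients of the first fundamental form: E = 49, F = 0, G = 49*sin(u)^2.
Coefficients of the second fundamental form: L = -7*sin(u)/Abs(sin(u)), M = 0, N = -7*sin(u)^3/Abs(sin(u)).
Assemble K = (LN − M²)/(EG − F²) = 1/49. At (u, v) = (pi/5, -2*pi/3): K = 1/49.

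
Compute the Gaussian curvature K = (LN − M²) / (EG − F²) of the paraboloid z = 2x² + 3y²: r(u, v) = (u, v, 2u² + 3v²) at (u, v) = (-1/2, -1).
K = 24/1681

Coefficients of the first fundamental form: E = 16*u^2 + 1, F = 24*u*v, G = 36*v^2 + 1.
Coefficients of the second fundamental form: L = 4/sqrt(16*u^2 + 36*v^2 + 1), M = 0, N = 6/sqrt(16*u^2 + 36*v^2 + 1).
Assemble K = (LN − M²)/(EG − F²) = 24/(256*u^4 + 1152*u^2*v^2 + 32*u^2 + 1296*v^4 + 72*v^2 + 1). At (u, v) = (-1/2, -1): K = 24/1681.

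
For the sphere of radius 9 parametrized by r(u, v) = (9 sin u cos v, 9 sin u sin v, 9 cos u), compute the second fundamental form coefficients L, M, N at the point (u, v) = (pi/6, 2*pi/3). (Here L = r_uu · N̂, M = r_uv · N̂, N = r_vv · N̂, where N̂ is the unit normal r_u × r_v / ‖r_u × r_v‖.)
L = -9;  M = 0;  N = -9/4

Compute the unit normal N̂(u, v) = (sin(u)^2*cos(v)/Abs(sin(u)), sin(u)^2*sin(v)/Abs(sin(u)), sin(2*u)/(2*Abs(sin(u)))), and the second partials r_uu, r_uv, r_vv. Take dot products:
  L(u, v) = r_uu · N̂ = -9*sin(u)/Abs(sin(u)),
  M(u, v) = r_uv · N̂ = 0,
  N(u, v) = r_vv · N̂ = -9*sin(u)^3/Abs(sin(u)).
Evaluating at (u, v) = (pi/6, 2*pi/3):
  L = -9, M = 0, N = -9/4.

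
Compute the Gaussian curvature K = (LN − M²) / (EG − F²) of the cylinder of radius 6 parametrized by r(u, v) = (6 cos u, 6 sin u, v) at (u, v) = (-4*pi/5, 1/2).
K = 0

Coefficients of the first fundamental form: E = 36, F = 0, G = 1.
Coefficients of the second fundamental form: L = -6, M = 0, N = 0.
Assemble K = (LN − M²)/(EG − F²) = 0. At (u, v) = (-4*pi/5, 1/2): K = 0.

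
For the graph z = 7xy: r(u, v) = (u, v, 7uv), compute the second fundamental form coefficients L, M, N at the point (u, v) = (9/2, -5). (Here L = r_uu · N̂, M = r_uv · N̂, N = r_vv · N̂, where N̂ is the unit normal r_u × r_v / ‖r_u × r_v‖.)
L = 0;  M = 14*sqrt(8873)/8873;  N = 0

Compute the unit normal N̂(u, v) = (-7*v/sqrt(49*u^2 + 49*v^2 + 1), -7*u/sqrt(49*u^2 + 49*v^2 + 1), 1/sqrt(49*u^2 + 49*v^2 + 1)), and the second partials r_uu, r_uv, r_vv. Take dot products:
  L(u, v) = r_uu · N̂ = 0,
  M(u, v) = r_uv · N̂ = 7/sqrt(49*u^2 + 49*v^2 + 1),
  N(u, v) = r_vv · N̂ = 0.
Evaluating at (u, v) = (9/2, -5):
  L = 0, M = 14*sqrt(8873)/8873, N = 0.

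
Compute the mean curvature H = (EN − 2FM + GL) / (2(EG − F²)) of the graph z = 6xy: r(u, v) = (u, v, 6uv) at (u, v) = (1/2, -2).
H = 54*sqrt(154)/5929

With E = 36*v^2 + 1, F = 36*u*v, G = 36*u^2 + 1, L = 0, M = 6/sqrt(36*u^2 + 36*v^2 + 1), N = 0, assemble
  H = (EN − 2FM + GL) / (2(EG − F²)) = -216*u*v/(36*u^2 + 36*v^2 + 1)^(3/2).
At (u, v) = (1/2, -2): H = 54*sqrt(154)/5929.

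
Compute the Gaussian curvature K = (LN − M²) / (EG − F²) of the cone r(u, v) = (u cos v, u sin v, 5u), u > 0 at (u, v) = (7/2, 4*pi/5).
K = 0

Coefficients of the first fundamental form: E = 26, F = 0, G = u^2.
Coefficients of the second fundamental form: L = 0, M = 0, N = 5*sqrt(26)*u^2/(26*Abs(u)).
Assemble K = (LN − M²)/(EG − F²) = 0. At (u, v) = (7/2, 4*pi/5): K = 0.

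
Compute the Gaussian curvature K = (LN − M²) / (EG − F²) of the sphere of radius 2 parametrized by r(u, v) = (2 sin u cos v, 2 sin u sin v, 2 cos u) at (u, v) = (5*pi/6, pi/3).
K = 1/4

Coefficients of the first fundamental form: E = 4, F = 0, G = 4*sin(u)^2.
Coefficients of the second fundamental form: L = -2*sin(u)/Abs(sin(u)), M = 0, N = -2*sin(u)^3/Abs(sin(u)).
Assemble K = (LN − M²)/(EG − F²) = 1/4. At (u, v) = (5*pi/6, pi/3): K = 1/4.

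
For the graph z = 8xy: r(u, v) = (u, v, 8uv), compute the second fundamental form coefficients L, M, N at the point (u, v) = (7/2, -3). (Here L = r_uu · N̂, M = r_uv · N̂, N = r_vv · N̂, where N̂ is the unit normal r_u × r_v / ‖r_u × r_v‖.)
L = 0;  M = 8*sqrt(1361)/1361;  N = 0

Compute the unit normal N̂(u, v) = (-8*v/sqrt(64*u^2 + 64*v^2 + 1), -8*u/sqrt(64*u^2 + 64*v^2 + 1), 1/sqrt(64*u^2 + 64*v^2 + 1)), and the second partials r_uu, r_uv, r_vv. Take dot products:
  L(u, v) = r_uu · N̂ = 0,
  M(u, v) = r_uv · N̂ = 8/sqrt(64*u^2 + 64*v^2 + 1),
  N(u, v) = r_vv · N̂ = 0.
Evaluating at (u, v) = (7/2, -3):
  L = 0, M = 8*sqrt(1361)/1361, N = 0.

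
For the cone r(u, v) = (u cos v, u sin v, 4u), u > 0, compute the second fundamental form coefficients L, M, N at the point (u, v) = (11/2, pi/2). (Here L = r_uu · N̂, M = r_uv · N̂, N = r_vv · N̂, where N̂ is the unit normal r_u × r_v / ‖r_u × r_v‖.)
L = 0;  M = 0;  N = 22*sqrt(17)/17

Compute the unit normal N̂(u, v) = (-4*sqrt(17)*u*cos(v)/(17*Abs(u)), -4*sqrt(17)*u*sin(v)/(17*Abs(u)), sqrt(17)*u/(17*Abs(u))), and the second partials r_uu, r_uv, r_vv. Take dot products:
  L(u, v) = r_uu · N̂ = 0,
  M(u, v) = r_uv · N̂ = 0,
  N(u, v) = r_vv · N̂ = 4*sqrt(17)*u^2/(17*Abs(u)).
Evaluating at (u, v) = (11/2, pi/2):
  L = 0, M = 0, N = 22*sqrt(17)/17.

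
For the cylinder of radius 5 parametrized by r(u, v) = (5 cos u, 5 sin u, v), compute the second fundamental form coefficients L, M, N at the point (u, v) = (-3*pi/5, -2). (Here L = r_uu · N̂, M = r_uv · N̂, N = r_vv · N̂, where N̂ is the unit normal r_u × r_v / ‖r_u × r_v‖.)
L = -5;  M = 0;  N = 0

Compute the unit normal N̂(u, v) = (cos(u), sin(u), 0), and the second partials r_uu, r_uv, r_vv. Take dot products:
  L(u, v) = r_uu · N̂ = -5,
  M(u, v) = r_uv · N̂ = 0,
  N(u, v) = r_vv · N̂ = 0.
Evaluating at (u, v) = (-3*pi/5, -2):
  L = -5, M = 0, N = 0.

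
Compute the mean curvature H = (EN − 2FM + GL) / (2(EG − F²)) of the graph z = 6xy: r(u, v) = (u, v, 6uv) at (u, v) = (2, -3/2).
H = 162*sqrt(226)/12769

With E = 36*v^2 + 1, F = 36*u*v, G = 36*u^2 + 1, L = 0, M = 6/sqrt(36*u^2 + 36*v^2 + 1), N = 0, assemble
  H = (EN − 2FM + GL) / (2(EG − F²)) = -216*u*v/(36*u^2 + 36*v^2 + 1)^(3/2).
At (u, v) = (2, -3/2): H = 162*sqrt(226)/12769.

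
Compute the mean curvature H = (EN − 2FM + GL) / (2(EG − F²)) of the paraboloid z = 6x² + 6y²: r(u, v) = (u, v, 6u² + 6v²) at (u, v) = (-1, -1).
H = 1740/4913

With E = 144*u^2 + 1, F = 144*u*v, G = 144*v^2 + 1, L = 12/sqrt(144*u^2 + 144*v^2 + 1), M = 0, N = 12/sqrt(144*u^2 + 144*v^2 + 1), assemble
  H = (EN − 2FM + GL) / (2(EG − F²)) = 12*(72*u^2 + 72*v^2 + 1)/(144*u^2 + 144*v^2 + 1)^(3/2).
At (u, v) = (-1, -1): H = 1740/4913.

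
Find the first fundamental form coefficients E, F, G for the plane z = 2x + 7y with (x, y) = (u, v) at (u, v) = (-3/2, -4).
E = 5;  F = 14;  G = 50

Partials: r_u = (1, 0, 2), r_v = (0, 1, 7). As functions of (u, v):
  E = r_u · r_u = 5,
  F = r_u · r_v = 14,
  G = r_v · r_v = 50.
Evaluating at (u, v) = (-3/2, -4): E = 5, F = 14, G = 50.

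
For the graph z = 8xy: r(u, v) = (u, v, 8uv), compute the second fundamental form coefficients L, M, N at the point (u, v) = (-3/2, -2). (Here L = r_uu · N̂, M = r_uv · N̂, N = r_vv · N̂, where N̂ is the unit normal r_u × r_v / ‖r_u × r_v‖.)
L = 0;  M = 8*sqrt(401)/401;  N = 0

Compute the unit normal N̂(u, v) = (-8*v/sqrt(64*u^2 + 64*v^2 + 1), -8*u/sqrt(64*u^2 + 64*v^2 + 1), 1/sqrt(64*u^2 + 64*v^2 + 1)), and the second partials r_uu, r_uv, r_vv. Take dot products:
  L(u, v) = r_uu · N̂ = 0,
  M(u, v) = r_uv · N̂ = 8/sqrt(64*u^2 + 64*v^2 + 1),
  N(u, v) = r_vv · N̂ = 0.
Evaluating at (u, v) = (-3/2, -2):
  L = 0, M = 8*sqrt(401)/401, N = 0.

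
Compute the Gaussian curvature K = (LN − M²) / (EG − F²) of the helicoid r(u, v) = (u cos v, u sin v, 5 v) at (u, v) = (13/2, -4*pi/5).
K = -400/72361

Coefficients of the first fundamental form: E = 1, F = 0, G = u^2 + 25.
Coefficients of the second fundamental form: L = 0, M = -5/sqrt(u^2 + 25), N = 0.
Assemble K = (LN − M²)/(EG − F²) = -25/(u^2 + 25)^2. At (u, v) = (13/2, -4*pi/5): K = -400/72361.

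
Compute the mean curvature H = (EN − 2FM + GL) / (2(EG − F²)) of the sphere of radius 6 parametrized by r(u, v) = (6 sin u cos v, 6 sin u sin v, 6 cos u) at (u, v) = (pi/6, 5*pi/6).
H = -1/6

With E = 36, F = 0, G = 36*sin(u)^2, L = -6*sin(u)/Abs(sin(u)), M = 0, N = -6*sin(u)^3/Abs(sin(u)), assemble
  H = (EN − 2FM + GL) / (2(EG − F²)) = -sin(u)/(6*Abs(sin(u))).
At (u, v) = (pi/6, 5*pi/6): H = -1/6.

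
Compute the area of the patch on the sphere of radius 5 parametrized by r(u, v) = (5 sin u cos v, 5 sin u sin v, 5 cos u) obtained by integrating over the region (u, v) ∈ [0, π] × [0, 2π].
Area = 100*pi

Area = ∫∫ √(EG − F²) du dv with √(EG − F²) = 25*Abs(sin(u)). Integrating over [0, π] × [0, 2π] gives 100*pi.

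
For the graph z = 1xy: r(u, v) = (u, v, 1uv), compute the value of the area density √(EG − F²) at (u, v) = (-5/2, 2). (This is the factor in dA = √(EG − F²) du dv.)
√(EG − F²)|_{(-5/2, 2)} = 3*sqrt(5)/2

E = v^2 + 1, F = u*v, G = u^2 + 1, so EG − F² = u^2 + v^2 + 1. Taking the positive square root: √(EG − F²) = sqrt(u^2 + v^2 + 1). At (u, v) = (-5/2, 2): 3*sqrt(5)/2.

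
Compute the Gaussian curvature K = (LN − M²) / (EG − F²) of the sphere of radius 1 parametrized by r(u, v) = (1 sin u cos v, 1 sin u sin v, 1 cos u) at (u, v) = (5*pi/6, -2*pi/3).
K = 1

Coefficients of the first fundamental form: E = 1, F = 0, G = sin(u)^2.
Coefficients of the second fundamental form: L = -sin(u)/Abs(sin(u)), M = 0, N = -sin(u)^3/Abs(sin(u)).
Assemble K = (LN − M²)/(EG − F²) = 1. At (u, v) = (5*pi/6, -2*pi/3): K = 1.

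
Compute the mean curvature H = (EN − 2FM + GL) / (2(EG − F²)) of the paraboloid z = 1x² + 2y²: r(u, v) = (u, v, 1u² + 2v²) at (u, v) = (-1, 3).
H = 155*sqrt(149)/22201

With E = 4*u^2 + 1, F = 8*u*v, G = 16*v^2 + 1, L = 2/sqrt(4*u^2 + 16*v^2 + 1), M = 0, N = 4/sqrt(4*u^2 + 16*v^2 + 1), assemble
  H = (EN − 2FM + GL) / (2(EG − F²)) = (8*u^2 + 16*v^2 + 3)/(4*u^2 + 16*v^2 + 1)^(3/2).
At (u, v) = (-1, 3): H = 155*sqrt(149)/22201.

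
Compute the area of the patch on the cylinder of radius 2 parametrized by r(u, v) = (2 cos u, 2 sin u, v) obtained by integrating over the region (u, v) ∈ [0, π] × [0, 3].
Area = 6*pi

Area = ∫∫ √(EG − F²) du dv with √(EG − F²) = 2. Integrating over [0, π] × [0, 3] gives 6*pi.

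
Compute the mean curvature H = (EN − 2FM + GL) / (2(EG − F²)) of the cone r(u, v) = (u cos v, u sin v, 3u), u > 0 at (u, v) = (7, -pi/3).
H = 3*sqrt(10)/140

With E = 10, F = 0, G = u^2, L = 0, M = 0, N = 3*sqrt(10)*u^2/(10*Abs(u)), assemble
  H = (EN − 2FM + GL) / (2(EG − F²)) = 3*sqrt(10)/(20*Abs(u)).
At (u, v) = (7, -pi/3): H = 3*sqrt(10)/140.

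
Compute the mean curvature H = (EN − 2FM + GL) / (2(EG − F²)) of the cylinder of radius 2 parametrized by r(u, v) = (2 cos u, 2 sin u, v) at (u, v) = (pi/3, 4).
H = -1/4

With E = 4, F = 0, G = 1, L = -2, M = 0, N = 0, assemble
  H = (EN − 2FM + GL) / (2(EG − F²)) = -1/4.
At (u, v) = (pi/3, 4): H = -1/4.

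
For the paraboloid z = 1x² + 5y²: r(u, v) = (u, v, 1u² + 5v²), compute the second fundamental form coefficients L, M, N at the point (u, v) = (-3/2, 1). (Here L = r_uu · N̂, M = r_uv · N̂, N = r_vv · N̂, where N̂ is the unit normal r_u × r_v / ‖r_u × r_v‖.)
L = sqrt(110)/55;  M = 0;  N = sqrt(110)/11

Compute the unit normal N̂(u, v) = (-2*u/sqrt(4*u^2 + 100*v^2 + 1), -10*v/sqrt(4*u^2 + 100*v^2 + 1), 1/sqrt(4*u^2 + 100*v^2 + 1)), and the second partials r_uu, r_uv, r_vv. Take dot products:
  L(u, v) = r_uu · N̂ = 2/sqrt(4*u^2 + 100*v^2 + 1),
  M(u, v) = r_uv · N̂ = 0,
  N(u, v) = r_vv · N̂ = 10/sqrt(4*u^2 + 100*v^2 + 1).
Evaluating at (u, v) = (-3/2, 1):
  L = sqrt(110)/55, M = 0, N = sqrt(110)/11.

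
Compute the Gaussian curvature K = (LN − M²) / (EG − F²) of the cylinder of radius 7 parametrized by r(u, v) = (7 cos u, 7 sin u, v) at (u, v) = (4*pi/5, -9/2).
K = 0

Coefficients of the first fundamental form: E = 49, F = 0, G = 1.
Coefficients of the second fundamental form: L = -7, M = 0, N = 0.
Assemble K = (LN − M²)/(EG − F²) = 0. At (u, v) = (4*pi/5, -9/2): K = 0.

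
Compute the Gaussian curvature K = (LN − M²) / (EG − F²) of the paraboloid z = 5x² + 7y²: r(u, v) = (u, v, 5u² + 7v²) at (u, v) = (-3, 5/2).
K = 35/1129969

Coefficients of the first fundamental form: E = 100*u^2 + 1, F = 140*u*v, G = 196*v^2 + 1.
Coefficients of the second fundamental form: L = 10/sqrt(100*u^2 + 196*v^2 + 1), M = 0, N = 14/sqrt(100*u^2 + 196*v^2 + 1).
Assemble K = (LN − M²)/(EG − F²) = 140/(10000*u^4 + 39200*u^2*v^2 + 200*u^2 + 38416*v^4 + 392*v^2 + 1). At (u, v) = (-3, 5/2): K = 35/1129969.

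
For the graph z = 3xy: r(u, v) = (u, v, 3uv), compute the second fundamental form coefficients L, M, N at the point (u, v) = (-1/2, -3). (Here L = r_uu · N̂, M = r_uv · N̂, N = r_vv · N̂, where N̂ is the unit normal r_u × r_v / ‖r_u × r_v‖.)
L = 0;  M = 6*sqrt(337)/337;  N = 0

Compute the unit normal N̂(u, v) = (-3*v/sqrt(9*u^2 + 9*v^2 + 1), -3*u/sqrt(9*u^2 + 9*v^2 + 1), 1/sqrt(9*u^2 + 9*v^2 + 1)), and the second partials r_uu, r_uv, r_vv. Take dot products:
  L(u, v) = r_uu · N̂ = 0,
  M(u, v) = r_uv · N̂ = 3/sqrt(9*u^2 + 9*v^2 + 1),
  N(u, v) = r_vv · N̂ = 0.
Evaluating at (u, v) = (-1/2, -3):
  L = 0, M = 6*sqrt(337)/337, N = 0.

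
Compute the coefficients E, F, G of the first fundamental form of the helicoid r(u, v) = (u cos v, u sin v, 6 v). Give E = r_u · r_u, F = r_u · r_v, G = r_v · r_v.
E = 1;  F = 0;  G = u^2 + 36

Compute partials: r_u = (cos(v), sin(v), 0), r_v = (-u*sin(v), u*cos(v), 6). Then
  E = r_u · r_u = 1,
  F = r_u · r_v = 0,
  G = r_v · r_v = u^2 + 36.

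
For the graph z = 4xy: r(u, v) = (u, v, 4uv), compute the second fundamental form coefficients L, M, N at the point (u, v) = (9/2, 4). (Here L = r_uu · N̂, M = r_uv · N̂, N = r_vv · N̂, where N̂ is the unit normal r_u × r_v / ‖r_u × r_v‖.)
L = 0;  M = 4*sqrt(581)/581;  N = 0

Compute the unit normal N̂(u, v) = (-4*v/sqrt(16*u^2 + 16*v^2 + 1), -4*u/sqrt(16*u^2 + 16*v^2 + 1), 1/sqrt(16*u^2 + 16*v^2 + 1)), and the second partials r_uu, r_uv, r_vv. Take dot products:
  L(u, v) = r_uu · N̂ = 0,
  M(u, v) = r_uv · N̂ = 4/sqrt(16*u^2 + 16*v^2 + 1),
  N(u, v) = r_vv · N̂ = 0.
Evaluating at (u, v) = (9/2, 4):
  L = 0, M = 4*sqrt(581)/581, N = 0.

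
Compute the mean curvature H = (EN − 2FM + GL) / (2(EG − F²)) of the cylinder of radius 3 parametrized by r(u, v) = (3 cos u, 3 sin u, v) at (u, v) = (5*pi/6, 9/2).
H = -1/6

With E = 9, F = 0, G = 1, L = -3, M = 0, N = 0, assemble
  H = (EN − 2FM + GL) / (2(EG − F²)) = -1/6.
At (u, v) = (5*pi/6, 9/2): H = -1/6.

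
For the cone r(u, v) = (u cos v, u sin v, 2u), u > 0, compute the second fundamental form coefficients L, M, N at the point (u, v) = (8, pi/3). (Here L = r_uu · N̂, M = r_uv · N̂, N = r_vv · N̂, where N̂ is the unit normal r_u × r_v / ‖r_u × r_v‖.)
L = 0;  M = 0;  N = 16*sqrt(5)/5

Compute the unit normal N̂(u, v) = (-2*sqrt(5)*u*cos(v)/(5*Abs(u)), -2*sqrt(5)*u*sin(v)/(5*Abs(u)), sqrt(5)*u/(5*Abs(u))), and the second partials r_uu, r_uv, r_vv. Take dot products:
  L(u, v) = r_uu · N̂ = 0,
  M(u, v) = r_uv · N̂ = 0,
  N(u, v) = r_vv · N̂ = 2*sqrt(5)*u^2/(5*Abs(u)).
Evaluating at (u, v) = (8, pi/3):
  L = 0, M = 0, N = 16*sqrt(5)/5.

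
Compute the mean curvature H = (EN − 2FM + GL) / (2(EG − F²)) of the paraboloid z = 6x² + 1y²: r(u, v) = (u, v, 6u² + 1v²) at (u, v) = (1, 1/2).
H = 157*sqrt(146)/21316

With E = 144*u^2 + 1, F = 24*u*v, G = 4*v^2 + 1, L = 12/sqrt(144*u^2 + 4*v^2 + 1), M = 0, N = 2/sqrt(144*u^2 + 4*v^2 + 1), assemble
  H = (EN − 2FM + GL) / (2(EG − F²)) = (144*u^2 + 24*v^2 + 7)/(144*u^2 + 4*v^2 + 1)^(3/2).
At (u, v) = (1, 1/2): H = 157*sqrt(146)/21316.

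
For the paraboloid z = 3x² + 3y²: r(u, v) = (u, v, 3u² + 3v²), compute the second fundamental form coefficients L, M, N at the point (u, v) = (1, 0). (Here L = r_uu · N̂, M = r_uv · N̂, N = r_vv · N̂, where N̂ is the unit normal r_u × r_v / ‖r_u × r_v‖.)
L = 6*sqrt(37)/37;  M = 0;  N = 6*sqrt(37)/37

Compute the unit normal N̂(u, v) = (-6*u/sqrt(36*u^2 + 36*v^2 + 1), -6*v/sqrt(36*u^2 + 36*v^2 + 1), 1/sqrt(36*u^2 + 36*v^2 + 1)), and the second partials r_uu, r_uv, r_vv. Take dot products:
  L(u, v) = r_uu · N̂ = 6/sqrt(36*u^2 + 36*v^2 + 1),
  M(u, v) = r_uv · N̂ = 0,
  N(u, v) = r_vv · N̂ = 6/sqrt(36*u^2 + 36*v^2 + 1).
Evaluating at (u, v) = (1, 0):
  L = 6*sqrt(37)/37, M = 0, N = 6*sqrt(37)/37.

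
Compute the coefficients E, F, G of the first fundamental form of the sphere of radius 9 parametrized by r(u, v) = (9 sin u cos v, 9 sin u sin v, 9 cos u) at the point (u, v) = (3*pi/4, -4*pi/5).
E = 81;  F = 0;  G = 81/2

Partials: r_u = (9*cos(u)*cos(v), 9*sin(v)*cos(u), -9*sin(u)), r_v = (-9*sin(u)*sin(v), 9*sin(u)*cos(v), 0). As functions of (u, v):
  E = r_u · r_u = 81,
  F = r_u · r_v = 0,
  G = r_v · r_v = 81*sin(u)^2.
Evaluating at (u, v) = (3*pi/4, -4*pi/5): E = 81, F = 0, G = 81/2.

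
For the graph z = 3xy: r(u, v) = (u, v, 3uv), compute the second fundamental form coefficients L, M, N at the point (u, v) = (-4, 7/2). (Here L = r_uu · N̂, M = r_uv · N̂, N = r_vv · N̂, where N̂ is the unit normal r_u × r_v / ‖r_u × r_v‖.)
L = 0;  M = 6*sqrt(1021)/1021;  N = 0

Compute the unit normal N̂(u, v) = (-3*v/sqrt(9*u^2 + 9*v^2 + 1), -3*u/sqrt(9*u^2 + 9*v^2 + 1), 1/sqrt(9*u^2 + 9*v^2 + 1)), and the second partials r_uu, r_uv, r_vv. Take dot products:
  L(u, v) = r_uu · N̂ = 0,
  M(u, v) = r_uv · N̂ = 3/sqrt(9*u^2 + 9*v^2 + 1),
  N(u, v) = r_vv · N̂ = 0.
Evaluating at (u, v) = (-4, 7/2):
  L = 0, M = 6*sqrt(1021)/1021, N = 0.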